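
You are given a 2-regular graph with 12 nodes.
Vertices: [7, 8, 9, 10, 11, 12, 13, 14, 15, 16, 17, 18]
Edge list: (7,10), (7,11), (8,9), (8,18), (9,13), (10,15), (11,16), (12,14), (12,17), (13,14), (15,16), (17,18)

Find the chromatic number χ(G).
Clique number ω(G) = 2 (lower bound: χ ≥ ω).
Odd cycle [14, 13, 9, 8, 18, 17, 12] needs 3 colors (χ ≥ 3).
The coloring below uses 3 colors, so χ(G) = 3.
A valid 3-coloring: color 1: [8, 11, 14, 15, 17]; color 2: [10, 12, 13, 16, 18]; color 3: [7, 9].

χ(G) = 3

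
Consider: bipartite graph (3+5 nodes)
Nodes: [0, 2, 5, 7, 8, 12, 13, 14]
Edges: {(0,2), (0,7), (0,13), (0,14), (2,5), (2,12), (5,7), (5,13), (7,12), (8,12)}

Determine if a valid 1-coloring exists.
No, G is not 1-colorable

Edge (0,2) forces its endpoints to differ, so 1 color is not enough.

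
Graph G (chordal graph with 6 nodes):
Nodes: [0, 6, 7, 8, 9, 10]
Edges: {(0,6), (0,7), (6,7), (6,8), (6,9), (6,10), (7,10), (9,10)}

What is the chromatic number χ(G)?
Clique number ω(G) = 3 (lower bound: χ ≥ ω).
The clique on [6, 9, 10] has size 3, forcing χ ≥ 3, and the coloring below uses 3 colors, so χ(G) = 3.
A valid 3-coloring: color 1: [6]; color 2: [7, 8, 9]; color 3: [0, 10].

χ(G) = 3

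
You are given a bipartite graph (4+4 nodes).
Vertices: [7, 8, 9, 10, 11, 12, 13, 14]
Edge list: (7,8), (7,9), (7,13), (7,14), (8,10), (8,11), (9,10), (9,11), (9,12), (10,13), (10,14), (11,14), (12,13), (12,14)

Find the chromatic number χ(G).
χ(G) = 2

Clique number ω(G) = 2 (lower bound: χ ≥ ω).
The graph is bipartite (no odd cycle), so 2 colors suffice: χ(G) = 2.
A valid 2-coloring: color 1: [7, 10, 11, 12]; color 2: [8, 9, 13, 14].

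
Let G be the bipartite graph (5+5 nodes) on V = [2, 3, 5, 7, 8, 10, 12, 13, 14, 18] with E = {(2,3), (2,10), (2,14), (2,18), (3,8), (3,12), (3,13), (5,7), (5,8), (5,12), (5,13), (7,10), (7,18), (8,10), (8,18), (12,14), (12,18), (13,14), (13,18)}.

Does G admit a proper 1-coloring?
Edge (3,8) forces its endpoints to differ, so 1 color is not enough.

No, G is not 1-colorable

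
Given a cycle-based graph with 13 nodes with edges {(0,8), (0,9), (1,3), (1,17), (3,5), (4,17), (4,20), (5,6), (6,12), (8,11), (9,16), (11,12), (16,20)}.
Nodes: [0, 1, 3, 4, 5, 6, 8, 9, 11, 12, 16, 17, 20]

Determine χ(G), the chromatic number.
Clique number ω(G) = 2 (lower bound: χ ≥ ω).
Odd cycle [11, 12, 6, 5, 3, 1, 17, 4, 20, 16, 9, 0, 8] needs 3 colors (χ ≥ 3).
The coloring below uses 3 colors, so χ(G) = 3.
A valid 3-coloring: color 1: [0, 3, 6, 11, 17, 20]; color 2: [1, 4, 5, 8, 12, 16]; color 3: [9].

χ(G) = 3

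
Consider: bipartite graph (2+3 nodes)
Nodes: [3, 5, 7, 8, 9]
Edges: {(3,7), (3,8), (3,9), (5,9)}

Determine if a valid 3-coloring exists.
A valid 3-coloring: color 1: [3, 5]; color 2: [7, 8, 9].
(χ(G) = 2 ≤ 3.)

Yes, G is 3-colorable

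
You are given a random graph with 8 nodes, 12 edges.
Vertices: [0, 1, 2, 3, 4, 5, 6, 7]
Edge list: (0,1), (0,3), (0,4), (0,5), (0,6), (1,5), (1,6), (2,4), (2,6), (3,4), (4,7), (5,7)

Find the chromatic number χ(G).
Clique number ω(G) = 3 (lower bound: χ ≥ ω).
The clique on [0, 1, 5] has size 3, forcing χ ≥ 3, and the coloring below uses 3 colors, so χ(G) = 3.
A valid 3-coloring: color 1: [0, 2, 7]; color 2: [1, 4]; color 3: [3, 5, 6].

χ(G) = 3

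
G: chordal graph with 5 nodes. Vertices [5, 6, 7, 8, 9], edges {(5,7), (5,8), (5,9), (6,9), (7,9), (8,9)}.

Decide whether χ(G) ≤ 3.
A valid 3-coloring: color 1: [9]; color 2: [5, 6]; color 3: [7, 8].
(χ(G) = 3 ≤ 3.)

Yes, G is 3-colorable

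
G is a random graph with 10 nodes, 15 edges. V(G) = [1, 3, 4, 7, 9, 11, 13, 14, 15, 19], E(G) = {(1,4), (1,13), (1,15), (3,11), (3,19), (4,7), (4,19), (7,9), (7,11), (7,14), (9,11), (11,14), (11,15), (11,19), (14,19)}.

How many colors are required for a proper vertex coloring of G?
χ(G) = 3

Clique number ω(G) = 3 (lower bound: χ ≥ ω).
The clique on [3, 11, 19] has size 3, forcing χ ≥ 3, and the coloring below uses 3 colors, so χ(G) = 3.
A valid 3-coloring: color 1: [1, 11]; color 2: [7, 13, 15, 19]; color 3: [3, 4, 9, 14].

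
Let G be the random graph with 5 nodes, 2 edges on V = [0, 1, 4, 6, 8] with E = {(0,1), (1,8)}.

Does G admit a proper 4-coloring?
Yes, G is 4-colorable

A valid 4-coloring: color 1: [1, 4, 6]; color 2: [0, 8].
(χ(G) = 2 ≤ 4.)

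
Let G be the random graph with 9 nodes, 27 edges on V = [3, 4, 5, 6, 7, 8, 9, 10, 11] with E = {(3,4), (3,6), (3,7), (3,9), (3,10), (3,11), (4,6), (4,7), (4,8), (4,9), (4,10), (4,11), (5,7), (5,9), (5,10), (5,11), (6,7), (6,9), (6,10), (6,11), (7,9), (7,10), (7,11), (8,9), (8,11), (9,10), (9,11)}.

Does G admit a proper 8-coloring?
Yes, G is 8-colorable

A valid 8-coloring: color 1: [9]; color 2: [10, 11]; color 3: [7, 8]; color 4: [4, 5]; color 5: [6]; color 6: [3].
(χ(G) = 6 ≤ 8.)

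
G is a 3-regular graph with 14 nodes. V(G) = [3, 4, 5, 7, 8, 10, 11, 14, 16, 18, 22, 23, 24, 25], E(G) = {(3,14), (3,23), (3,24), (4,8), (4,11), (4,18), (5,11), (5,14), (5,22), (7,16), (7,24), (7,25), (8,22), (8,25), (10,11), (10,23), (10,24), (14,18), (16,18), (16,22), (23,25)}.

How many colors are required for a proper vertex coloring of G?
χ(G) = 3

Clique number ω(G) = 2 (lower bound: χ ≥ ω).
Odd cycle [5, 11, 4, 8, 22] needs 3 colors (χ ≥ 3).
The coloring below uses 3 colors, so χ(G) = 3.
A valid 3-coloring: color 1: [4, 7, 10, 14, 22]; color 2: [3, 5, 16, 25]; color 3: [8, 11, 18, 23, 24].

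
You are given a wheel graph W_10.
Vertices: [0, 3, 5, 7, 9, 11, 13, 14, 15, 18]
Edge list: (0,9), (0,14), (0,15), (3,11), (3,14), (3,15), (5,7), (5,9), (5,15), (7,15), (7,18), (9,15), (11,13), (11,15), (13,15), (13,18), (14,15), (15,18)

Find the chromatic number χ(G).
χ(G) = 4

Clique number ω(G) = 3 (lower bound: χ ≥ ω).
Odd cycle [0, 9, 5, 7, 18, 13, 11, 3, 14] needs 3 colors (χ ≥ 3).
Vertex 15 is adjacent to every vertex of [0, 3, 5, 7, 9, 11, 13, 14, 18], which already need 3 colors among themselves, so 15 needs a new color (χ ≥ 4).
The coloring below uses 4 colors, so χ(G) = 4.
A valid 4-coloring: color 1: [15]; color 2: [0, 3, 5, 18]; color 3: [7, 9, 13, 14]; color 4: [11].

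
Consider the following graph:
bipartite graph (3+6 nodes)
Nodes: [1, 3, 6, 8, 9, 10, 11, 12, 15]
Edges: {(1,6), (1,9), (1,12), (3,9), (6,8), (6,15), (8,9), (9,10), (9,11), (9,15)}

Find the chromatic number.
Clique number ω(G) = 2 (lower bound: χ ≥ ω).
The graph is bipartite (no odd cycle), so 2 colors suffice: χ(G) = 2.
A valid 2-coloring: color 1: [6, 9, 12]; color 2: [1, 3, 8, 10, 11, 15].

χ(G) = 2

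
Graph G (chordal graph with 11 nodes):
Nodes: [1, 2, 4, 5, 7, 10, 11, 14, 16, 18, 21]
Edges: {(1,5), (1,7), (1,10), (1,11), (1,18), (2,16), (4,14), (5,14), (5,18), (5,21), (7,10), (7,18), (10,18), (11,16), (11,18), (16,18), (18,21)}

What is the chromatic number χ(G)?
Clique number ω(G) = 4 (lower bound: χ ≥ ω).
The clique on [1, 7, 10, 18] has size 4, forcing χ ≥ 4, and the coloring below uses 4 colors, so χ(G) = 4.
A valid 4-coloring: color 1: [2, 14, 18]; color 2: [1, 4, 16, 21]; color 3: [5, 10, 11]; color 4: [7].

χ(G) = 4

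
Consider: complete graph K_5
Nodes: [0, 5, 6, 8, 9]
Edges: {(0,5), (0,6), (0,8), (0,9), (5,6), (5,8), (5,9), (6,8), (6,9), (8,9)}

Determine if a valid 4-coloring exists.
The clique on vertices [0, 5, 6, 8, 9] has size 5 > 4, so it alone needs 5 colors.

No, G is not 4-colorable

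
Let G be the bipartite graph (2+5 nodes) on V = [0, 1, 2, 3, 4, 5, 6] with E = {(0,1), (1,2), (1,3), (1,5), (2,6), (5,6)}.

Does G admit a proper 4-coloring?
A valid 4-coloring: color 1: [1, 4, 6]; color 2: [0, 2, 3, 5].
(χ(G) = 2 ≤ 4.)

Yes, G is 4-colorable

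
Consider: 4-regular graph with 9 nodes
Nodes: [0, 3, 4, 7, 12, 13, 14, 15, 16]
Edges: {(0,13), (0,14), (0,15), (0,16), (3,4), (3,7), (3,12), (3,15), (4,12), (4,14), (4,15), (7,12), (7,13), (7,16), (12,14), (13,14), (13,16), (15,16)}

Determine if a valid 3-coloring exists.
Yes, G is 3-colorable

A valid 3-coloring: color 1: [12, 13, 15]; color 2: [3, 14, 16]; color 3: [0, 4, 7].
(χ(G) = 3 ≤ 3.)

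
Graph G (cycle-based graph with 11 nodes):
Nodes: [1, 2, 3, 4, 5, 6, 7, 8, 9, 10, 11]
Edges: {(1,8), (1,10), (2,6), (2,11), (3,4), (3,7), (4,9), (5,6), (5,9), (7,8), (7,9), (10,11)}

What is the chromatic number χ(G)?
Clique number ω(G) = 2 (lower bound: χ ≥ ω).
Odd cycle [9, 5, 6, 2, 11, 10, 1, 8, 7] needs 3 colors (χ ≥ 3).
The coloring below uses 3 colors, so χ(G) = 3.
A valid 3-coloring: color 1: [2, 4, 5, 7, 10]; color 2: [3, 6, 8, 9, 11]; color 3: [1].

χ(G) = 3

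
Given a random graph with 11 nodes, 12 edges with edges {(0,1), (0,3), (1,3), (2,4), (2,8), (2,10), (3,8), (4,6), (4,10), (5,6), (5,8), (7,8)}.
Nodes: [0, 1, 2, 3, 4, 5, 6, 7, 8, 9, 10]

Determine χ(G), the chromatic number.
χ(G) = 3

Clique number ω(G) = 3 (lower bound: χ ≥ ω).
The clique on [0, 1, 3] has size 3, forcing χ ≥ 3, and the coloring below uses 3 colors, so χ(G) = 3.
A valid 3-coloring: color 1: [1, 4, 8, 9]; color 2: [2, 3, 6, 7]; color 3: [0, 5, 10].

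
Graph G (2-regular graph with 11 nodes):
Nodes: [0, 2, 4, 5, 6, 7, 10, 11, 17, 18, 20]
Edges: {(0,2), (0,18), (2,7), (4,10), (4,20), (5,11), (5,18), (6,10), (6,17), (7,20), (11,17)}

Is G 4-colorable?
Yes, G is 4-colorable

A valid 4-coloring: color 1: [2, 4, 6, 11, 18]; color 2: [0, 5, 7, 10, 17]; color 3: [20].
(χ(G) = 3 ≤ 4.)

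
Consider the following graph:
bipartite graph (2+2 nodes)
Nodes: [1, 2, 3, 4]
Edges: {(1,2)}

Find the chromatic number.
χ(G) = 2

Clique number ω(G) = 2 (lower bound: χ ≥ ω).
The graph is bipartite (no odd cycle), so 2 colors suffice: χ(G) = 2.
A valid 2-coloring: color 1: [2, 3, 4]; color 2: [1].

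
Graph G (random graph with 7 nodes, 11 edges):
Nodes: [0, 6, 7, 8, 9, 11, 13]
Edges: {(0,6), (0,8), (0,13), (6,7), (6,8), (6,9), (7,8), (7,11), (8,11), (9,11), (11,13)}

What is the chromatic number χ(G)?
Clique number ω(G) = 3 (lower bound: χ ≥ ω).
The clique on [7, 8, 11] has size 3, forcing χ ≥ 3, and the coloring below uses 3 colors, so χ(G) = 3.
A valid 3-coloring: color 1: [6, 11]; color 2: [8, 9, 13]; color 3: [0, 7].

χ(G) = 3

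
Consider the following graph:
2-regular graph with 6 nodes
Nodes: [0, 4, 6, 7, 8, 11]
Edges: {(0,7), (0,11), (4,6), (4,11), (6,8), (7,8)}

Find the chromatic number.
χ(G) = 2

Clique number ω(G) = 2 (lower bound: χ ≥ ω).
The graph is bipartite (no odd cycle), so 2 colors suffice: χ(G) = 2.
A valid 2-coloring: color 1: [0, 4, 8]; color 2: [6, 7, 11].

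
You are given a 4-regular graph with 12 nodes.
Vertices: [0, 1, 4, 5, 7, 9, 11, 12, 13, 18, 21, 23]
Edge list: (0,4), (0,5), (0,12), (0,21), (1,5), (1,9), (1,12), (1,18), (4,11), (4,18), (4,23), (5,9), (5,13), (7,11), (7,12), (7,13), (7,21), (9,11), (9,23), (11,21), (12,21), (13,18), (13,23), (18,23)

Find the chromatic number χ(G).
Clique number ω(G) = 3 (lower bound: χ ≥ ω).
The clique on [0, 12, 21] has size 3, forcing χ ≥ 3, and the coloring below uses 3 colors, so χ(G) = 3.
A valid 3-coloring: color 1: [5, 11, 12, 23]; color 2: [1, 4, 13, 21]; color 3: [0, 7, 9, 18].

χ(G) = 3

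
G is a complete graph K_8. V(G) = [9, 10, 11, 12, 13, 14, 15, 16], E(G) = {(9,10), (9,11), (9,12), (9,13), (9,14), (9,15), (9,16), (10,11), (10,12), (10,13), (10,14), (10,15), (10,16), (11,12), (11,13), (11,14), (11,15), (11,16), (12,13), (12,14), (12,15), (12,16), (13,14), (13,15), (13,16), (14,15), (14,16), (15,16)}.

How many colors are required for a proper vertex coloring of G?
Clique number ω(G) = 8 (lower bound: χ ≥ ω).
The clique on [9, 10, 11, 12, 13, 14, 15, 16] has size 8, forcing χ ≥ 8, and the coloring below uses 8 colors, so χ(G) = 8.
A valid 8-coloring: color 1: [16]; color 2: [10]; color 3: [11]; color 4: [14]; color 5: [15]; color 6: [13]; color 7: [9]; color 8: [12].

χ(G) = 8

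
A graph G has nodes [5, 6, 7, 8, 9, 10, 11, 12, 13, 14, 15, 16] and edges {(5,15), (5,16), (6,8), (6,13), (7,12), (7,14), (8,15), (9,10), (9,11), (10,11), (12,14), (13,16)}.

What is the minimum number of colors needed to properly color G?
Clique number ω(G) = 3 (lower bound: χ ≥ ω).
The clique on [7, 12, 14] has size 3, forcing χ ≥ 3, and the coloring below uses 3 colors, so χ(G) = 3.
A valid 3-coloring: color 1: [6, 7, 11, 15, 16]; color 2: [5, 8, 9, 13, 14]; color 3: [10, 12].

χ(G) = 3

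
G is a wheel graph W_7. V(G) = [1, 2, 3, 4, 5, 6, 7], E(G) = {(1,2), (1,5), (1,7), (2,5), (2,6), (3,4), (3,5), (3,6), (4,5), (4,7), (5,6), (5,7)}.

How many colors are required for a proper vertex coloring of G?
χ(G) = 3

Clique number ω(G) = 3 (lower bound: χ ≥ ω).
The clique on [1, 2, 5] has size 3, forcing χ ≥ 3, and the coloring below uses 3 colors, so χ(G) = 3.
A valid 3-coloring: color 1: [5]; color 2: [1, 4, 6]; color 3: [2, 3, 7].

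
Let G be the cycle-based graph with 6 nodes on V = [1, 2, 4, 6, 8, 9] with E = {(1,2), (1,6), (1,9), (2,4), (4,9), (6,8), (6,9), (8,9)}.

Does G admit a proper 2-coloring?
The clique on vertices [6, 8, 9] has size 3 > 2, so it alone needs 3 colors.

No, G is not 2-colorable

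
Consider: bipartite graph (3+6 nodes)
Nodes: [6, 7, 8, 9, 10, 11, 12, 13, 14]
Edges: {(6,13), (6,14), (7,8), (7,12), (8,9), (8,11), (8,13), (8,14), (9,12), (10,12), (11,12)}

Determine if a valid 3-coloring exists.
A valid 3-coloring: color 1: [6, 8, 12]; color 2: [7, 9, 10, 11, 13, 14].
(χ(G) = 2 ≤ 3.)

Yes, G is 3-colorable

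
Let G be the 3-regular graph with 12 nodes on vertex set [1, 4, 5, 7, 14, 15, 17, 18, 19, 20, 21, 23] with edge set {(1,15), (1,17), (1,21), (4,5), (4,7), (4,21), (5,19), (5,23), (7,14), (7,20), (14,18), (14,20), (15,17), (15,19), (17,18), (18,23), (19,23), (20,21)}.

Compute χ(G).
Clique number ω(G) = 3 (lower bound: χ ≥ ω).
The clique on [1, 15, 17] has size 3, forcing χ ≥ 3, and the coloring below uses 3 colors, so χ(G) = 3.
A valid 3-coloring: color 1: [1, 4, 18, 19, 20]; color 2: [14, 15, 21, 23]; color 3: [5, 7, 17].

χ(G) = 3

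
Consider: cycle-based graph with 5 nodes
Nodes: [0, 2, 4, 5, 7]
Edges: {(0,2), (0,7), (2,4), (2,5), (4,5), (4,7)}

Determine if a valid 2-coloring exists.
No, G is not 2-colorable

The clique on vertices [2, 4, 5] has size 3 > 2, so it alone needs 3 colors.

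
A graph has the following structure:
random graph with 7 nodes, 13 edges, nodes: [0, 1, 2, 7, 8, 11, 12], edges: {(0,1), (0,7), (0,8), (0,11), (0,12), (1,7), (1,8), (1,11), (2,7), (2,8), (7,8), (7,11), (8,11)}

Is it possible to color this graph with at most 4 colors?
No, G is not 4-colorable

The clique on vertices [0, 1, 7, 8, 11] has size 5 > 4, so it alone needs 5 colors.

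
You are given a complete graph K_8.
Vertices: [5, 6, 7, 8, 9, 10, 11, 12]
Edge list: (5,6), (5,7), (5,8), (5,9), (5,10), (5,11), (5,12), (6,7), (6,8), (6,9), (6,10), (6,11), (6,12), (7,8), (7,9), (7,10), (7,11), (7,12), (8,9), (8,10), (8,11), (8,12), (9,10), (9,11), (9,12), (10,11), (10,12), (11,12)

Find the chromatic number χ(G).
χ(G) = 8

Clique number ω(G) = 8 (lower bound: χ ≥ ω).
The clique on [5, 6, 7, 8, 9, 10, 11, 12] has size 8, forcing χ ≥ 8, and the coloring below uses 8 colors, so χ(G) = 8.
A valid 8-coloring: color 1: [5]; color 2: [11]; color 3: [7]; color 4: [10]; color 5: [8]; color 6: [6]; color 7: [9]; color 8: [12].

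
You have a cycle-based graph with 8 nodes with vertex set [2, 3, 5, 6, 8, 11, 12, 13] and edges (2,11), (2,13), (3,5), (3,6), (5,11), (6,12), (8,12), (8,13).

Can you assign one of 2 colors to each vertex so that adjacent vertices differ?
Yes, G is 2-colorable

A valid 2-coloring: color 1: [2, 5, 6, 8]; color 2: [3, 11, 12, 13].
(χ(G) = 2 ≤ 2.)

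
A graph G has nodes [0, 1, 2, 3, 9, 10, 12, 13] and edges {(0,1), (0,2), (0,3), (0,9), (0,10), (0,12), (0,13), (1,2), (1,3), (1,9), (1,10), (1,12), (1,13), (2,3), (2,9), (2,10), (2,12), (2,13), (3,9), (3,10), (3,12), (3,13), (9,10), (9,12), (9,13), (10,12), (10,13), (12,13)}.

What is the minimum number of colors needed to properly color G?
χ(G) = 8

Clique number ω(G) = 8 (lower bound: χ ≥ ω).
The clique on [0, 1, 2, 3, 9, 10, 12, 13] has size 8, forcing χ ≥ 8, and the coloring below uses 8 colors, so χ(G) = 8.
A valid 8-coloring: color 1: [9]; color 2: [0]; color 3: [1]; color 4: [13]; color 5: [2]; color 6: [3]; color 7: [10]; color 8: [12].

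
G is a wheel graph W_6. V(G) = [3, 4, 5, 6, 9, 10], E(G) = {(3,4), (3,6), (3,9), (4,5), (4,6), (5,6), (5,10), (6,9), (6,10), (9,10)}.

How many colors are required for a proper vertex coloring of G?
Clique number ω(G) = 3 (lower bound: χ ≥ ω).
Odd cycle [4, 3, 9, 10, 5] needs 3 colors (χ ≥ 3).
Vertex 6 is adjacent to every vertex of [3, 4, 5, 9, 10], which already need 3 colors among themselves, so 6 needs a new color (χ ≥ 4).
The coloring below uses 4 colors, so χ(G) = 4.
A valid 4-coloring: color 1: [6]; color 2: [4, 10]; color 3: [3, 5]; color 4: [9].

χ(G) = 4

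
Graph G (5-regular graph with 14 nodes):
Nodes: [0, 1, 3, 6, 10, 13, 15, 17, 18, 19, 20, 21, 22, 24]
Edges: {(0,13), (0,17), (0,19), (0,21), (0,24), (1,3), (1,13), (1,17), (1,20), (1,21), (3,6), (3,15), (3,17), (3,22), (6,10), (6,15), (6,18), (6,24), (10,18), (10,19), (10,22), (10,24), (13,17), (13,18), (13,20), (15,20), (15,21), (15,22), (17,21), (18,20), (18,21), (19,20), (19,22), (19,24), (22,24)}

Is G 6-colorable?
Yes, G is 6-colorable

A valid 6-coloring: color 1: [0, 1, 15, 18]; color 2: [3, 13, 19, 21]; color 3: [6, 17, 20, 22]; color 4: [10]; color 5: [24].
(χ(G) = 4 ≤ 6.)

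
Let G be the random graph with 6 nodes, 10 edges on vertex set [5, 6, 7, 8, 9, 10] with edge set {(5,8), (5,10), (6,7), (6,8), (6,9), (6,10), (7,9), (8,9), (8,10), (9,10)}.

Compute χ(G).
χ(G) = 4

Clique number ω(G) = 4 (lower bound: χ ≥ ω).
The clique on [6, 8, 9, 10] has size 4, forcing χ ≥ 4, and the coloring below uses 4 colors, so χ(G) = 4.
A valid 4-coloring: color 1: [5, 6]; color 2: [7, 10]; color 3: [9]; color 4: [8].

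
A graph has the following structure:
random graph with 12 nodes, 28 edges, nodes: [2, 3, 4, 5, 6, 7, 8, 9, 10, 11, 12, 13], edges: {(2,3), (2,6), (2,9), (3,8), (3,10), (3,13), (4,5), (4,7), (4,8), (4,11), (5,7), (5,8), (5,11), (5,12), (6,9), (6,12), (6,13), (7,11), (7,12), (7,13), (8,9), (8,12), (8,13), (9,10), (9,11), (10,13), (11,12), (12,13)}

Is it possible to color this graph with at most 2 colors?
No, G is not 2-colorable

The clique on vertices [4, 5, 7, 11] has size 4 > 2, so it alone needs 4 colors.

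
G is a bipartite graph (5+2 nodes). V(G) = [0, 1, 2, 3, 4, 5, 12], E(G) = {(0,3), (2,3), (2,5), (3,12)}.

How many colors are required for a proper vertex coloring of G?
χ(G) = 2

Clique number ω(G) = 2 (lower bound: χ ≥ ω).
The graph is bipartite (no odd cycle), so 2 colors suffice: χ(G) = 2.
A valid 2-coloring: color 1: [1, 3, 4, 5]; color 2: [0, 2, 12].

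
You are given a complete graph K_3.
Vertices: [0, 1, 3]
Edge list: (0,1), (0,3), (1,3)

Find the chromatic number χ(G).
Clique number ω(G) = 3 (lower bound: χ ≥ ω).
The clique on [0, 1, 3] has size 3, forcing χ ≥ 3, and the coloring below uses 3 colors, so χ(G) = 3.
A valid 3-coloring: color 1: [0]; color 2: [1]; color 3: [3].

χ(G) = 3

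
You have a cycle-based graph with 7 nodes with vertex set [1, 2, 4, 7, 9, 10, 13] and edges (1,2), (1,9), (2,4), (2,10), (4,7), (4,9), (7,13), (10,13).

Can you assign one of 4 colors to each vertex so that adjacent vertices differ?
A valid 4-coloring: color 1: [2, 9, 13]; color 2: [1, 4, 10]; color 3: [7].
(χ(G) = 3 ≤ 4.)

Yes, G is 4-colorable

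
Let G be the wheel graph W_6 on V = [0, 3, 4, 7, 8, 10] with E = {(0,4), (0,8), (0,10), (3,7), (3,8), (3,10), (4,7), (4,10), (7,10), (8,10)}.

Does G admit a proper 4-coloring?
Yes, G is 4-colorable

A valid 4-coloring: color 1: [10]; color 2: [3, 4]; color 3: [0, 7]; color 4: [8].
(χ(G) = 4 ≤ 4.)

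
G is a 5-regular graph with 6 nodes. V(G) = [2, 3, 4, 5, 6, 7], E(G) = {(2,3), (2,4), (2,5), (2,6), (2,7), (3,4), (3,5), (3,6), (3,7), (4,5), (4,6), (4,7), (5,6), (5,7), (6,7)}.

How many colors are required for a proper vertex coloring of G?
χ(G) = 6

Clique number ω(G) = 6 (lower bound: χ ≥ ω).
The clique on [2, 3, 4, 5, 6, 7] has size 6, forcing χ ≥ 6, and the coloring below uses 6 colors, so χ(G) = 6.
A valid 6-coloring: color 1: [3]; color 2: [4]; color 3: [7]; color 4: [5]; color 5: [6]; color 6: [2].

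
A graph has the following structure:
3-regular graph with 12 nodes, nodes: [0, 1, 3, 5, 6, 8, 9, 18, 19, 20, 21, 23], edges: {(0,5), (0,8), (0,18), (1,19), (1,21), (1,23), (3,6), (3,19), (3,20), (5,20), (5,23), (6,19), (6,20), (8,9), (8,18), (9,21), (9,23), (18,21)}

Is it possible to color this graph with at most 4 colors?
Yes, G is 4-colorable

A valid 4-coloring: color 1: [5, 8, 19, 21]; color 2: [0, 1, 9, 20]; color 3: [6, 18, 23]; color 4: [3].
(χ(G) = 3 ≤ 4.)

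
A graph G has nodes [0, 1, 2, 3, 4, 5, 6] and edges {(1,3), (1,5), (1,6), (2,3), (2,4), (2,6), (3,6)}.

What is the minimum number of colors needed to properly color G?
Clique number ω(G) = 3 (lower bound: χ ≥ ω).
The clique on [1, 3, 6] has size 3, forcing χ ≥ 3, and the coloring below uses 3 colors, so χ(G) = 3.
A valid 3-coloring: color 1: [0, 1, 2]; color 2: [4, 5, 6]; color 3: [3].

χ(G) = 3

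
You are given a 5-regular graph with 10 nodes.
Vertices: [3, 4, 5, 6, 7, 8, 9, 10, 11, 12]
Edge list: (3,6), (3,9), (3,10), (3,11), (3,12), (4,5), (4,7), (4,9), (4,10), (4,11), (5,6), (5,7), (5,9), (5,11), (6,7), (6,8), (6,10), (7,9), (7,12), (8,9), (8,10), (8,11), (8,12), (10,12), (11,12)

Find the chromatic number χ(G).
χ(G) = 4

Clique number ω(G) = 4 (lower bound: χ ≥ ω).
The clique on [4, 5, 7, 9] has size 4, forcing χ ≥ 4, and the coloring below uses 4 colors, so χ(G) = 4.
A valid 4-coloring: color 1: [3, 5, 8]; color 2: [4, 6, 12]; color 3: [7, 10, 11]; color 4: [9].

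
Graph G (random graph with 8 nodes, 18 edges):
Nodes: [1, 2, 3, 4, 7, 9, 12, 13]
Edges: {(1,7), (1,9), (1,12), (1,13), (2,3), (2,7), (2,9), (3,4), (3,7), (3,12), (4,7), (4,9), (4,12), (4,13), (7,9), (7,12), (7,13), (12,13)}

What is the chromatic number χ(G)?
χ(G) = 4

Clique number ω(G) = 4 (lower bound: χ ≥ ω).
The clique on [1, 7, 12, 13] has size 4, forcing χ ≥ 4, and the coloring below uses 4 colors, so χ(G) = 4.
A valid 4-coloring: color 1: [7]; color 2: [1, 2, 4]; color 3: [9, 12]; color 4: [3, 13].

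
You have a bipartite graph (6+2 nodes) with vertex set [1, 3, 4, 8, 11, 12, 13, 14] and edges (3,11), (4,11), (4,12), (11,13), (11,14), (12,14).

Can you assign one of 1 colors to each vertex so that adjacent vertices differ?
Edge (3,11) forces its endpoints to differ, so 1 color is not enough.

No, G is not 1-colorable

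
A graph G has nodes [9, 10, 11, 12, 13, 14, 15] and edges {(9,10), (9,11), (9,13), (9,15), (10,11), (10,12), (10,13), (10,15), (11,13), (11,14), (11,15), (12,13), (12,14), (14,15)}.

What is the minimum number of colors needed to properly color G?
Clique number ω(G) = 4 (lower bound: χ ≥ ω).
The clique on [9, 10, 11, 13] has size 4, forcing χ ≥ 4, and the coloring below uses 4 colors, so χ(G) = 4.
A valid 4-coloring: color 1: [11, 12]; color 2: [10, 14]; color 3: [9]; color 4: [13, 15].

χ(G) = 4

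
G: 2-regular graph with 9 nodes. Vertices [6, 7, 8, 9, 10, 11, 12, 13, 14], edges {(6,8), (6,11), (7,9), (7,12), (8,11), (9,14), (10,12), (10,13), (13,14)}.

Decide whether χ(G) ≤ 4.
A valid 4-coloring: color 1: [6, 7, 10, 14]; color 2: [9, 11, 12, 13]; color 3: [8].
(χ(G) = 3 ≤ 4.)

Yes, G is 4-colorable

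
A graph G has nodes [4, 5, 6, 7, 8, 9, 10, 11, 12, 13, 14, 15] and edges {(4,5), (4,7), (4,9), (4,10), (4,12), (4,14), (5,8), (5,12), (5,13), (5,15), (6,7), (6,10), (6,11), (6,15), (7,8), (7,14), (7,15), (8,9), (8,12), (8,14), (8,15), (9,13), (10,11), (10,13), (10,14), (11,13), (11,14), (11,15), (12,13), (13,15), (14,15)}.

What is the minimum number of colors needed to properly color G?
χ(G) = 4

Clique number ω(G) = 4 (lower bound: χ ≥ ω).
The clique on [7, 8, 14, 15] has size 4, forcing χ ≥ 4, and the coloring below uses 4 colors, so χ(G) = 4.
A valid 4-coloring: color 1: [9, 10, 12, 15]; color 2: [6, 13, 14]; color 3: [4, 8, 11]; color 4: [5, 7].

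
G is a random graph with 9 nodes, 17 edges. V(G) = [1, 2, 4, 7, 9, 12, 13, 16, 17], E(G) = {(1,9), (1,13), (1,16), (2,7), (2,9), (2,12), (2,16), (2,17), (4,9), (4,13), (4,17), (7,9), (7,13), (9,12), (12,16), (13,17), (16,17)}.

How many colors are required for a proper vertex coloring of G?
Clique number ω(G) = 3 (lower bound: χ ≥ ω).
The clique on [2, 16, 17] has size 3, forcing χ ≥ 3, and the coloring below uses 3 colors, so χ(G) = 3.
A valid 3-coloring: color 1: [1, 2, 4]; color 2: [9, 13, 16]; color 3: [7, 12, 17].

χ(G) = 3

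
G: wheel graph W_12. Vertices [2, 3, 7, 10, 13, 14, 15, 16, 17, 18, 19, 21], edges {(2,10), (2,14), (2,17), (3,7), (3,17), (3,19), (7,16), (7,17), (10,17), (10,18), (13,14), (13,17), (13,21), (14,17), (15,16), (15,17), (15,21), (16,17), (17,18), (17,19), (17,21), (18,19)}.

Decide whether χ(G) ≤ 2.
The clique on vertices [2, 10, 17] has size 3 > 2, so it alone needs 3 colors.

No, G is not 2-colorable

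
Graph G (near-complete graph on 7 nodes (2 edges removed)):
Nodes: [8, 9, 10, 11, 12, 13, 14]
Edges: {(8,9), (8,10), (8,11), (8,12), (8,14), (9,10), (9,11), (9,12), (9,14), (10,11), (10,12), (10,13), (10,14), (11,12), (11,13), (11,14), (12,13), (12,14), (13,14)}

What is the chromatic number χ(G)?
χ(G) = 6

Clique number ω(G) = 6 (lower bound: χ ≥ ω).
The clique on [8, 9, 10, 11, 12, 14] has size 6, forcing χ ≥ 6, and the coloring below uses 6 colors, so χ(G) = 6.
A valid 6-coloring: color 1: [10]; color 2: [12]; color 3: [14]; color 4: [11]; color 5: [8, 13]; color 6: [9].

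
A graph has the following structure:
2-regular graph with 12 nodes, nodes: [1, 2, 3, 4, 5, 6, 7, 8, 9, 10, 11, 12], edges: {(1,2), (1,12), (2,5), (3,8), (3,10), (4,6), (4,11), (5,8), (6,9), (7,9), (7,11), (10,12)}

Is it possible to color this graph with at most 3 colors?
A valid 3-coloring: color 1: [1, 4, 8, 9, 10]; color 2: [2, 3, 6, 11, 12]; color 3: [5, 7].
(χ(G) = 3 ≤ 3.)

Yes, G is 3-colorable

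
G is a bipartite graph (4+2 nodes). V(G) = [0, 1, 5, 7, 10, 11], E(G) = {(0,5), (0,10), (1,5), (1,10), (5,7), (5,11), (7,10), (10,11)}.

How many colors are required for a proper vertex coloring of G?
χ(G) = 2

Clique number ω(G) = 2 (lower bound: χ ≥ ω).
The graph is bipartite (no odd cycle), so 2 colors suffice: χ(G) = 2.
A valid 2-coloring: color 1: [5, 10]; color 2: [0, 1, 7, 11].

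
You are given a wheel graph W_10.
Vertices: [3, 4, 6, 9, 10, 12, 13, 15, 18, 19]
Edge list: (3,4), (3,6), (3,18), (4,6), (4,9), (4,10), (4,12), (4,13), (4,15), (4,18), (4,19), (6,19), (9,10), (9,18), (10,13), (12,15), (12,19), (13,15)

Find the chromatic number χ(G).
χ(G) = 4

Clique number ω(G) = 3 (lower bound: χ ≥ ω).
Odd cycle [15, 13, 10, 9, 18, 3, 6, 19, 12] needs 3 colors (χ ≥ 3).
Vertex 4 is adjacent to every vertex of [3, 6, 9, 10, 12, 13, 15, 18, 19], which already need 3 colors among themselves, so 4 needs a new color (χ ≥ 4).
The coloring below uses 4 colors, so χ(G) = 4.
A valid 4-coloring: color 1: [4]; color 2: [10, 15, 18, 19]; color 3: [3, 9, 12, 13]; color 4: [6].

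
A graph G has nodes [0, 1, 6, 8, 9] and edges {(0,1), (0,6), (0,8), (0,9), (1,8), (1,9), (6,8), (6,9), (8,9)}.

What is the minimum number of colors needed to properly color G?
χ(G) = 4

Clique number ω(G) = 4 (lower bound: χ ≥ ω).
The clique on [0, 1, 8, 9] has size 4, forcing χ ≥ 4, and the coloring below uses 4 colors, so χ(G) = 4.
A valid 4-coloring: color 1: [0]; color 2: [8]; color 3: [9]; color 4: [1, 6].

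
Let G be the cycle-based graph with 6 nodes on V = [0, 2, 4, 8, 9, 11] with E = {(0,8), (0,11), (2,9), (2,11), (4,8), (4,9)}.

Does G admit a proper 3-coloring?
Yes, G is 3-colorable

A valid 3-coloring: color 1: [0, 2, 4]; color 2: [8, 9, 11].
(χ(G) = 2 ≤ 3.)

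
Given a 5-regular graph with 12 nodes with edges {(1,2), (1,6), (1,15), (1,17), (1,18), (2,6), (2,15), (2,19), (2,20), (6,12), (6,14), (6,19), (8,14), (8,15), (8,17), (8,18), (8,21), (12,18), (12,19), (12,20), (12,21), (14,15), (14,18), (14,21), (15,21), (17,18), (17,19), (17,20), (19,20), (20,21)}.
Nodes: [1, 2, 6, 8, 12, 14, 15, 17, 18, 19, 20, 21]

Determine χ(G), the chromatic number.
χ(G) = 4

Clique number ω(G) = 4 (lower bound: χ ≥ ω).
The clique on [8, 14, 15, 21] has size 4, forcing χ ≥ 4, and the coloring below uses 4 colors, so χ(G) = 4.
A valid 4-coloring: color 1: [1, 8, 20]; color 2: [2, 12, 14, 17]; color 3: [18, 19, 21]; color 4: [6, 15].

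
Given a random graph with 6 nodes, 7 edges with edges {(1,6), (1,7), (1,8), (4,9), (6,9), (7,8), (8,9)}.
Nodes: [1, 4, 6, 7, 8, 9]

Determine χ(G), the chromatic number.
χ(G) = 3

Clique number ω(G) = 3 (lower bound: χ ≥ ω).
The clique on [1, 7, 8] has size 3, forcing χ ≥ 3, and the coloring below uses 3 colors, so χ(G) = 3.
A valid 3-coloring: color 1: [4, 6, 8]; color 2: [1, 9]; color 3: [7].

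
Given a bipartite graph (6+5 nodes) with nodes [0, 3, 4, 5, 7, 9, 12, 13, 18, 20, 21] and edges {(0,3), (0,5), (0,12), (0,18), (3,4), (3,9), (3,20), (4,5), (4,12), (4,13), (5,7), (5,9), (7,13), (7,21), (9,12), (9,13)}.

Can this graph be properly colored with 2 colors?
A valid 2-coloring: color 1: [3, 5, 12, 13, 18, 21]; color 2: [0, 4, 7, 9, 20].
(χ(G) = 2 ≤ 2.)

Yes, G is 2-colorable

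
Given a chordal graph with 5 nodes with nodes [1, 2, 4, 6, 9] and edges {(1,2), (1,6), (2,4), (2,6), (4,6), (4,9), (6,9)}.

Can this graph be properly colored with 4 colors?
A valid 4-coloring: color 1: [6]; color 2: [2, 9]; color 3: [1, 4].
(χ(G) = 3 ≤ 4.)

Yes, G is 4-colorable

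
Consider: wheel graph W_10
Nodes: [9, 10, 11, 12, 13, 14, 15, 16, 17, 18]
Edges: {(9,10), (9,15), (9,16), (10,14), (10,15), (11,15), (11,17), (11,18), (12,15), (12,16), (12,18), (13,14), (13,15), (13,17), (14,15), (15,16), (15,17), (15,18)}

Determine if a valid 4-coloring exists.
A valid 4-coloring: color 1: [15]; color 2: [10, 11, 12, 13]; color 3: [9, 14, 17, 18]; color 4: [16].
(χ(G) = 4 ≤ 4.)

Yes, G is 4-colorable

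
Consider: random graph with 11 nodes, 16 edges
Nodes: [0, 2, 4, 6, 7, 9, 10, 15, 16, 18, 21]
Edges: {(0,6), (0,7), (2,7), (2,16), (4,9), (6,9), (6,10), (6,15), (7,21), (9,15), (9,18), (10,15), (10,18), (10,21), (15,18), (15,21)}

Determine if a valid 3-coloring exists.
A valid 3-coloring: color 1: [4, 7, 15, 16]; color 2: [0, 2, 9, 10]; color 3: [6, 18, 21].
(χ(G) = 3 ≤ 3.)

Yes, G is 3-colorable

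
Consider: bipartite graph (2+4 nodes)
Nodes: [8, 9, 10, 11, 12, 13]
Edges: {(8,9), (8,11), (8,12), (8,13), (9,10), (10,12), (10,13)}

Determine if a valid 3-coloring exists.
A valid 3-coloring: color 1: [8, 10]; color 2: [9, 11, 12, 13].
(χ(G) = 2 ≤ 3.)

Yes, G is 3-colorable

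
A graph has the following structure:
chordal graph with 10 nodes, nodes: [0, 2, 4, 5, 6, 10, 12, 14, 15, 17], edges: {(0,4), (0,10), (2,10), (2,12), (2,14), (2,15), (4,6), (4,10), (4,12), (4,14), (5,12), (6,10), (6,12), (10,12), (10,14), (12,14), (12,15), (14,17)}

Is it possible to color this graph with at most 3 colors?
The clique on vertices [2, 10, 12, 14] has size 4 > 3, so it alone needs 4 colors.

No, G is not 3-colorable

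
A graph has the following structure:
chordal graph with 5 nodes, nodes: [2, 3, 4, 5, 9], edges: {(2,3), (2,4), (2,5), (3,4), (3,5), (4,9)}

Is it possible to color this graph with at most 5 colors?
Yes, G is 5-colorable

A valid 5-coloring: color 1: [4, 5]; color 2: [3, 9]; color 3: [2].
(χ(G) = 3 ≤ 5.)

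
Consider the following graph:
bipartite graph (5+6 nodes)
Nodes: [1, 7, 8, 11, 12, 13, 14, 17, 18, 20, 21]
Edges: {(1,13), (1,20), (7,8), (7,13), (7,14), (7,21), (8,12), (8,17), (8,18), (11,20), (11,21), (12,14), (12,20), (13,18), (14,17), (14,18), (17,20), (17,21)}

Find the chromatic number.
Clique number ω(G) = 2 (lower bound: χ ≥ ω).
The graph is bipartite (no odd cycle), so 2 colors suffice: χ(G) = 2.
A valid 2-coloring: color 1: [8, 13, 14, 20, 21]; color 2: [1, 7, 11, 12, 17, 18].

χ(G) = 2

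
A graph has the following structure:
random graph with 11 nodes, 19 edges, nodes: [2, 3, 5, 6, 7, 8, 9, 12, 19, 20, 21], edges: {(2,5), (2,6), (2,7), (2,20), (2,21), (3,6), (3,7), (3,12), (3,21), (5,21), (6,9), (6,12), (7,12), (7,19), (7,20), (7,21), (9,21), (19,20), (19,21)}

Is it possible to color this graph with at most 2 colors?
No, G is not 2-colorable

The clique on vertices [2, 5, 21] has size 3 > 2, so it alone needs 3 colors.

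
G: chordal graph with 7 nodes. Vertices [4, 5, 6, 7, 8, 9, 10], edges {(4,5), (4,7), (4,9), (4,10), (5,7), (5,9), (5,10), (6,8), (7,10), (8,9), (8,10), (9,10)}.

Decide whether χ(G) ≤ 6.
A valid 6-coloring: color 1: [6, 10]; color 2: [7, 9]; color 3: [5, 8]; color 4: [4].
(χ(G) = 4 ≤ 6.)

Yes, G is 6-colorable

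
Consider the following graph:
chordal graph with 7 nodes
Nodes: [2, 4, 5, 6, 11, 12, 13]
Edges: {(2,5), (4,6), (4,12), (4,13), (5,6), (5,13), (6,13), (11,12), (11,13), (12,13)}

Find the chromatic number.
Clique number ω(G) = 3 (lower bound: χ ≥ ω).
The clique on [11, 12, 13] has size 3, forcing χ ≥ 3, and the coloring below uses 3 colors, so χ(G) = 3.
A valid 3-coloring: color 1: [2, 13]; color 2: [6, 12]; color 3: [4, 5, 11].

χ(G) = 3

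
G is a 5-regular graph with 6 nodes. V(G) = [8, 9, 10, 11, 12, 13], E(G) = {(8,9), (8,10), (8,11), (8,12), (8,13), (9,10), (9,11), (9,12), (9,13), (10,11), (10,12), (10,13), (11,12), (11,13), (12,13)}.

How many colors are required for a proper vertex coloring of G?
Clique number ω(G) = 6 (lower bound: χ ≥ ω).
The clique on [8, 9, 10, 11, 12, 13] has size 6, forcing χ ≥ 6, and the coloring below uses 6 colors, so χ(G) = 6.
A valid 6-coloring: color 1: [8]; color 2: [11]; color 3: [9]; color 4: [12]; color 5: [10]; color 6: [13].

χ(G) = 6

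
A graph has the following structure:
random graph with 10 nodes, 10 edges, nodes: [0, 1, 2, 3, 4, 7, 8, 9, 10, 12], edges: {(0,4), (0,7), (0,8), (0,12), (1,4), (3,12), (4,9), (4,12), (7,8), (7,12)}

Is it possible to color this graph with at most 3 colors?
Yes, G is 3-colorable

A valid 3-coloring: color 1: [0, 1, 2, 3, 9, 10]; color 2: [4, 7]; color 3: [8, 12].
(χ(G) = 3 ≤ 3.)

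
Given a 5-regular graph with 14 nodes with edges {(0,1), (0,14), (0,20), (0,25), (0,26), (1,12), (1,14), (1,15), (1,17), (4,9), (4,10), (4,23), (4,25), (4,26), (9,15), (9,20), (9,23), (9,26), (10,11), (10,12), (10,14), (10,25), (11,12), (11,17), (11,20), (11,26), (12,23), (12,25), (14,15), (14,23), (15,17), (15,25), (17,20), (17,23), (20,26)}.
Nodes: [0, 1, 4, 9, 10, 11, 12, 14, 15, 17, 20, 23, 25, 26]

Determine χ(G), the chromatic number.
χ(G) = 4

Clique number ω(G) = 3 (lower bound: χ ≥ ω).
Suppose a proper 3-coloring c exists. The clique [0, 1, 14] takes 3 distinct colors; by symmetry let c(0) = 1, c(1) = 2, c(14) = 3.
- Vertex 15: neighbors [1, 14] already have colors [2, 3] ⇒ c(15) = 1.
- Vertex 17: neighbors [15, 1] already have colors [1, 2] ⇒ c(17) = 3.
- Vertex 20: neighbors [0, 17] already have colors [1, 3] ⇒ c(20) = 2.
- Vertex 9: neighbors [15, 20] already have colors [1, 2] ⇒ c(9) = 3.
- Vertex 26: neighbors [0, 20, 9] already have colors [1, 2, 3] — all 3 colors blocked. Contradiction.
The forced assignments end in a contradiction, so G has no proper 3-coloring (χ ≥ 4).
The coloring below uses 4 colors, so χ(G) = 4.
A valid 4-coloring: color 1: [4, 12, 14, 20]; color 2: [1, 11, 23, 25]; color 3: [10, 15, 26]; color 4: [0, 9, 17].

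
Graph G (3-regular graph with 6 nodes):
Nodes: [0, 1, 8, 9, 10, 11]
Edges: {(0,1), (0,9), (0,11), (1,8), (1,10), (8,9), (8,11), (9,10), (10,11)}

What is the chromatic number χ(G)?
χ(G) = 2

Clique number ω(G) = 2 (lower bound: χ ≥ ω).
The graph is bipartite (no odd cycle), so 2 colors suffice: χ(G) = 2.
A valid 2-coloring: color 1: [1, 9, 11]; color 2: [0, 8, 10].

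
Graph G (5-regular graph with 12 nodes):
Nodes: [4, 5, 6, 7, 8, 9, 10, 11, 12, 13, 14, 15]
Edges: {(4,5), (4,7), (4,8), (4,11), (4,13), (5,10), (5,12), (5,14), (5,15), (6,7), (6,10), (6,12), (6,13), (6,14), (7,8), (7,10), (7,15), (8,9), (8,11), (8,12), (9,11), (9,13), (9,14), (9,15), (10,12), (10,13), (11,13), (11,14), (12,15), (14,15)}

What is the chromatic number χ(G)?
Clique number ω(G) = 3 (lower bound: χ ≥ ω).
Suppose a proper 3-coloring c exists. The clique [4, 7, 8] takes 3 distinct colors; by symmetry let c(4) = 1, c(7) = 2, c(8) = 3.
- Vertex 11: neighbors [4, 8] already have colors [1, 3] ⇒ c(11) = 2.
- Vertex 9: neighbors [11, 8] already have colors [2, 3] ⇒ c(9) = 1.
- Vertex 14: neighbors [9, 11] already have colors [1, 2] ⇒ c(14) = 3.
- Vertex 15: neighbors [9, 7, 14] already have colors [1, 2, 3] — all 3 colors blocked. Contradiction.
The forced assignments end in a contradiction, so G has no proper 3-coloring (χ ≥ 4).
The coloring below uses 4 colors, so χ(G) = 4.
A valid 4-coloring: color 1: [7, 12, 13, 14]; color 2: [5, 6, 8]; color 3: [10, 11, 15]; color 4: [4, 9].

χ(G) = 4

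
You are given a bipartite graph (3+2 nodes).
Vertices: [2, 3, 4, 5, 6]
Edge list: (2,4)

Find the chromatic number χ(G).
χ(G) = 2

Clique number ω(G) = 2 (lower bound: χ ≥ ω).
The graph is bipartite (no odd cycle), so 2 colors suffice: χ(G) = 2.
A valid 2-coloring: color 1: [3, 4, 5, 6]; color 2: [2].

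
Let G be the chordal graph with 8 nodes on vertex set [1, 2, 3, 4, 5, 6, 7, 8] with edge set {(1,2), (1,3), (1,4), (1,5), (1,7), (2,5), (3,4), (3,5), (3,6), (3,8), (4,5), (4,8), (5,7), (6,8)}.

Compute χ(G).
Clique number ω(G) = 4 (lower bound: χ ≥ ω).
The clique on [1, 3, 4, 5] has size 4, forcing χ ≥ 4, and the coloring below uses 4 colors, so χ(G) = 4.
A valid 4-coloring: color 1: [1, 8]; color 2: [5, 6]; color 3: [2, 3, 7]; color 4: [4].

χ(G) = 4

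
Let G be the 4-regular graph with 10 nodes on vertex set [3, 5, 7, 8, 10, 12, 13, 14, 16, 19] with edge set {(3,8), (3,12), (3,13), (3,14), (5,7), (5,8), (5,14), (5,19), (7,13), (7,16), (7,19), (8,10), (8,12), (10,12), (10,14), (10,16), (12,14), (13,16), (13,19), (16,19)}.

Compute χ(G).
χ(G) = 4

Clique number ω(G) = 4 (lower bound: χ ≥ ω).
The clique on [7, 13, 16, 19] has size 4, forcing χ ≥ 4, and the coloring below uses 4 colors, so χ(G) = 4.
A valid 4-coloring: color 1: [3, 10, 19]; color 2: [8, 14, 16]; color 3: [5, 12, 13]; color 4: [7].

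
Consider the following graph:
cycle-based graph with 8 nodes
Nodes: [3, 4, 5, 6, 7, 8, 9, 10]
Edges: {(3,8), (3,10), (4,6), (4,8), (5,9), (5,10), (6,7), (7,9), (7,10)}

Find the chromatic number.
Clique number ω(G) = 2 (lower bound: χ ≥ ω).
The graph is bipartite (no odd cycle), so 2 colors suffice: χ(G) = 2.
A valid 2-coloring: color 1: [3, 4, 5, 7]; color 2: [6, 8, 9, 10].

χ(G) = 2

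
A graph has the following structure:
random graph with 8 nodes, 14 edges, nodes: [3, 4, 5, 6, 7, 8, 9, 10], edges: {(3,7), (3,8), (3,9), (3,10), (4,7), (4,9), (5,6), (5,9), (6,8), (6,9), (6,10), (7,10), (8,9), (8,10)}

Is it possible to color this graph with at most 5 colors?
Yes, G is 5-colorable

A valid 5-coloring: color 1: [9, 10]; color 2: [3, 4, 6]; color 3: [5, 7, 8].
(χ(G) = 3 ≤ 5.)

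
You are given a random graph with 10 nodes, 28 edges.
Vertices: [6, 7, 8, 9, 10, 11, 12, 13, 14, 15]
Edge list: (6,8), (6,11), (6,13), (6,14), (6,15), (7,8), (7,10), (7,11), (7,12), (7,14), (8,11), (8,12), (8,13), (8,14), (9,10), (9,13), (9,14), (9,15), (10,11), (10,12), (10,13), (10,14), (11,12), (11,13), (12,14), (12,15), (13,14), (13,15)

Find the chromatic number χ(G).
Clique number ω(G) = 4 (lower bound: χ ≥ ω).
The clique on [7, 8, 11, 12] has size 4, forcing χ ≥ 4, and the coloring below uses 4 colors, so χ(G) = 4.
A valid 4-coloring: color 1: [12, 13]; color 2: [11, 14, 15]; color 3: [8, 10]; color 4: [6, 7, 9].

χ(G) = 4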